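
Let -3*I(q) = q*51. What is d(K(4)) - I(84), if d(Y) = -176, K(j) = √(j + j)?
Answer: 1252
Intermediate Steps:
I(q) = -17*q (I(q) = -q*51/3 = -17*q)
K(j) = √2*√j (K(j) = √(2*j) = √2*√j)
d(K(4)) - I(84) = -176 - (-17)*84 = -176 - 1*(-1428) = -176 + 1428 = 1252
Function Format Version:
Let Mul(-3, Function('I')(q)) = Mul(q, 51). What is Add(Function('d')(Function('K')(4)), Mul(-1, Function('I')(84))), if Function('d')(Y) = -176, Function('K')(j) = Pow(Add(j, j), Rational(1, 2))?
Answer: 1252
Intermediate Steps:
Function('I')(q) = Mul(-17, q) (Function('I')(q) = Mul(Rational(-1, 3), Mul(q, 51)) = Mul(Rational(-1, 3), Mul(51, q)) = Mul(-17, q))
Function('K')(j) = Mul(Pow(2, Rational(1, 2)), Pow(j, Rational(1, 2))) (Function('K')(j) = Pow(Mul(2, j), Rational(1, 2)) = Mul(Pow(2, Rational(1, 2)), Pow(j, Rational(1, 2))))
Add(Function('d')(Function('K')(4)), Mul(-1, Function('I')(84))) = Add(-176, Mul(-1, Mul(-17, 84))) = Add(-176, Mul(-1, -1428)) = Add(-176, 1428) = 1252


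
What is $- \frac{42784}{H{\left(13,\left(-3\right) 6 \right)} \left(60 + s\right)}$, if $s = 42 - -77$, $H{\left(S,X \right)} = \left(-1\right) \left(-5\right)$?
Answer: $- \frac{42784}{895} \approx -47.803$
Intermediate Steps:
$H{\left(S,X \right)} = 5$
$s = 119$ ($s = 42 + 77 = 119$)
$- \frac{42784}{H{\left(13,\left(-3\right) 6 \right)} \left(60 + s\right)} = - \frac{42784}{5 \left(60 + 119\right)} = - \frac{42784}{5 \cdot 179} = - \frac{42784}{895}$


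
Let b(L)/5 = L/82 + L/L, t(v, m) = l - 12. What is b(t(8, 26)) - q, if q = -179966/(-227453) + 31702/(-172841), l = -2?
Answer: 5703558351010/1611841362893 ≈ 3.5385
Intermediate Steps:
t(v, m) = -14 (t(v, m) = -2 - 12 = -14)
q = 23894788400/39313203973 (q = -179966*(-1/227453) + 31702*(-1/172841) = 179966/227453 - 31702/172841 = 23894788400/39313203973 ≈ 0.60781)
b(L) = 5 + 5*L/82 (b(L) = 5*(L/82 + L/L) = 5*(L*(1/82) + 1) = 5*(L/82 + 1) = 5*(1 + L/82) = 5 + 5*L/82)
b(t(8, 26)) - q = (5 + (5/82)*(-14)) - 1*23894788400/39313203973 = (5 - 35/41) - 23894788400/39313203973 = 170/41 - 23894788400/39313203973 = 5703558351010/1611841362893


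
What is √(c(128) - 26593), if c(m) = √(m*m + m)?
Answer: √(-26593 + 8*√258) ≈ 162.68*I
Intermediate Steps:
c(m) = √(m + m²) (c(m) = √(m² + m) = √(m + m²))
√(c(128) - 26593) = √(√(128*(1 + 128)) - 26593) = √(√(128*129) - 26593) = √(√16512 - 26593) = √(8*√258 - 26593) = √(-26593 + 8*√258)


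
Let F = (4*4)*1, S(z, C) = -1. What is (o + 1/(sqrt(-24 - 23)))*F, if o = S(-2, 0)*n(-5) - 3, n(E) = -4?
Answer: 16 - 16*I*sqrt(47)/47 ≈ 16.0 - 2.3338*I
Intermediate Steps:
o = 1 (o = -1*(-4) - 3 = 4 - 3 = 1)
F = 16 (F = 16*1 = 16)
(o + 1/(sqrt(-24 - 23)))*F = (1 + 1/(sqrt(-24 - 23)))*16 = (1 + 1/(sqrt(-47)))*16 = (1 + 1/(I*sqrt(47)))*16 = (1 - I*sqrt(47)/47)*16 = 16 - 16*I*sqrt(47)/47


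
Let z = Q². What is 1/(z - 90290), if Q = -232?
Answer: -1/36466 ≈ -2.7423e-5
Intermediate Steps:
z = 53824 (z = (-232)² = 53824)
1/(z - 90290) = 1/(53824 - 90290) = 1/(-36466) = -1/36466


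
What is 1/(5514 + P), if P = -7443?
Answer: -1/1929 ≈ -0.00051840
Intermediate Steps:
1/(5514 + P) = 1/(5514 - 7443) = 1/(-1929) = -1/1929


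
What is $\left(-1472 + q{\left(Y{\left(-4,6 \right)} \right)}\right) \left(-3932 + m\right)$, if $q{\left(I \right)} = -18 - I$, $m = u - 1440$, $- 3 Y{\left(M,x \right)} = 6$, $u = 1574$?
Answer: $5651424$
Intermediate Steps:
$Y{\left(M,x \right)} = -2$ ($Y{\left(M,x \right)} = \left(- \frac{1}{3}\right) 6 = -2$)
$m = 134$ ($m = 1574 - 1440 = 134$)
$\left(-1472 + q{\left(Y{\left(-4,6 \right)} \right)}\right) \left(-3932 + m\right) = \left(-1472 - 16\right) \left(-3932 + 134\right) = \left(-1472 + \left(-18 + 2\right)\right) \left(-3798\right) = \left(-1472 - 16\right) \left(-3798\right) = \left(-1488\right) \left(-3798\right) = 5651424$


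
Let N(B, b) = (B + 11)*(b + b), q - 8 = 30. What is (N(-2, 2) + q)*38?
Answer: 2812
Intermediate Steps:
q = 38 (q = 8 + 30 = 38)
N(B, b) = 2*b*(11 + B) (N(B, b) = (11 + B)*(2*b) = 2*b*(11 + B))
(N(-2, 2) + q)*38 = (2*2*(11 - 2) + 38)*38 = (2*2*9 + 38)*38 = (36 + 38)*38 = 74*38 = 2812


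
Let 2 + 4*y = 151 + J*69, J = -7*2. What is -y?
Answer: 817/4 ≈ 204.25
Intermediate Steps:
J = -14
y = -817/4 (y = -1/2 + (151 - 14*69)/4 = -1/2 + (151 - 966)/4 = -1/2 + (1/4)*(-815) = -1/2 - 815/4 = -817/4 ≈ -204.25)
-y = -1*(-817/4) = 817/4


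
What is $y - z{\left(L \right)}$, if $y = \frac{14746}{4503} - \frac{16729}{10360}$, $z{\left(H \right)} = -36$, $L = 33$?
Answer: $\frac{1756876753}{46651080} \approx 37.66$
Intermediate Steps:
$y = \frac{77437873}{46651080}$ ($y = 14746 \cdot \frac{1}{4503} - \frac{16729}{10360} = \frac{14746}{4503} - \frac{16729}{10360} = \frac{77437873}{46651080} \approx 1.6599$)
$y - z{\left(L \right)} = \frac{77437873}{46651080} - -36 = \frac{77437873}{46651080} + 36 = \frac{1756876753}{46651080}$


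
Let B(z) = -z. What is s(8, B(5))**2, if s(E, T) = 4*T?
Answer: 400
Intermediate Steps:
s(8, B(5))**2 = (4*(-1*5))**2 = (4*(-5))**2 = (-20)**2 = 400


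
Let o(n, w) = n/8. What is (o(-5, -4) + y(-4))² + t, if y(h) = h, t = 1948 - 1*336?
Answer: 104537/64 ≈ 1633.4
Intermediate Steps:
t = 1612 (t = 1948 - 336 = 1612)
o(n, w) = n/8 (o(n, w) = n*(⅛) = n/8)
(o(-5, -4) + y(-4))² + t = ((⅛)*(-5) - 4)² + 1612 = (-5/8 - 4)² + 1612 = (-37/8)² + 1612 = 1369/64 + 1612 = 104537/64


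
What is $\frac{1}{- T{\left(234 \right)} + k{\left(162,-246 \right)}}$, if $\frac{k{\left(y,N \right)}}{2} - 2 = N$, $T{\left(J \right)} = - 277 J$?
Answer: $\frac{1}{64330} \approx 1.5545 \cdot 10^{-5}$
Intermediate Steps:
$k{\left(y,N \right)} = 4 + 2 N$
$\frac{1}{- T{\left(234 \right)} + k{\left(162,-246 \right)}} = \frac{1}{- \left(-277\right) 234 + \left(4 + 2 \left(-246\right)\right)} = \frac{1}{\left(-1\right) \left(-64818\right) + \left(4 - 492\right)} = \frac{1}{64818 - 488} = \frac{1}{64330}$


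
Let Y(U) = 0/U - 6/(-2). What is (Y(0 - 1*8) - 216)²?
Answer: 45369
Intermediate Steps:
Y(U) = 3 (Y(U) = 0 - 6*(-½) = 0 + 3 = 3)
(Y(0 - 1*8) - 216)² = (3 - 216)² = (-213)² = 45369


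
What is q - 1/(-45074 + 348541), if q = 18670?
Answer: 5665728889/303467 ≈ 18670.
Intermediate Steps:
q - 1/(-45074 + 348541) = 18670 - 1/(-45074 + 348541) = 18670 - 1/303467 = 5665728889/303467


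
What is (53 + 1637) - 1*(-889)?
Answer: 2579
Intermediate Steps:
(53 + 1637) - 1*(-889) = 1690 + 889 = 2579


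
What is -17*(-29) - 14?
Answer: 479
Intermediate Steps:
-17*(-29) - 14 = 493 - 14 = 479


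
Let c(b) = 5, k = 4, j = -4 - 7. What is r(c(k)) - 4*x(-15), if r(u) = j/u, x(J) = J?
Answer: 289/5 ≈ 57.800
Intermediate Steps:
j = -11
r(u) = -11/u
r(c(k)) - 4*x(-15) = -11/5 - 4*(-15) = -11*1/5 - 1*(-60) = -11/5 + 60 = 289/5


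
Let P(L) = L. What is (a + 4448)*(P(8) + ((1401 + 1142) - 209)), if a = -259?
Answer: 9810638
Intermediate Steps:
(a + 4448)*(P(8) + ((1401 + 1142) - 209)) = (-259 + 4448)*(8 + ((1401 + 1142) - 209)) = 4189*(8 + (2543 - 209)) = 4189*(8 + 2334) = 4189*2342 = 9810638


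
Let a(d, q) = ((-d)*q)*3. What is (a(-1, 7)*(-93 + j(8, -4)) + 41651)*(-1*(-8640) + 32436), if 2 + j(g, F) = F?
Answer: 1625459472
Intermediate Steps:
j(g, F) = -2 + F
a(d, q) = -3*d*q (a(d, q) = -d*q*3 = -3*d*q)
(a(-1, 7)*(-93 + j(8, -4)) + 41651)*(-1*(-8640) + 32436) = ((-3*(-1)*7)*(-93 + (-2 - 4)) + 41651)*(-1*(-8640) + 32436) = (21*(-93 - 6) + 41651)*(8640 + 32436) = (21*(-99) + 41651)*41076 = (-2079 + 41651)*41076 = 39572*41076 = 1625459472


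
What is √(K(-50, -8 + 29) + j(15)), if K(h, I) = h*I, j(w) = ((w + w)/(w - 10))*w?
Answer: 8*I*√15 ≈ 30.984*I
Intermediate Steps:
j(w) = 2*w²/(-10 + w) (j(w) = ((2*w)/(-10 + w))*w = (2*w/(-10 + w))*w = 2*w²/(-10 + w))
K(h, I) = I*h
√(K(-50, -8 + 29) + j(15)) = √((-8 + 29)*(-50) + 2*15²/(-10 + 15)) = √(21*(-50) + 2*225/5) = √(-1050 + 2*225*(⅕)) = √(-1050 + 90) = √(-960) = 8*I*√15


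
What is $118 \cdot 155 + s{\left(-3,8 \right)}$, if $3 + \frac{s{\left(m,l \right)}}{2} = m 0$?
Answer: $18284$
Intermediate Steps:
$s{\left(m,l \right)} = -6$ ($s{\left(m,l \right)} = -6 + 2 m 0 = -6 + 2 \cdot 0 = -6 + 0 = -6$)
$118 \cdot 155 + s{\left(-3,8 \right)} = 118 \cdot 155 - 6 = 18290 - 6 = 18284$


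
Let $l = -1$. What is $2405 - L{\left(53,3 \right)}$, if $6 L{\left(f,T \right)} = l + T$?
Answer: $\frac{7214}{3} \approx 2404.7$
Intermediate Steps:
$L{\left(f,T \right)} = - \frac{1}{6} + \frac{T}{6}$ ($L{\left(f,T \right)} = \frac{-1 + T}{6} = - \frac{1}{6} + \frac{T}{6}$)
$2405 - L{\left(53,3 \right)} = 2405 - \left(- \frac{1}{6} + \frac{1}{6} \cdot 3\right) = 2405 - \left(- \frac{1}{6} + \frac{1}{2}\right) = 2405 - \frac{1}{3} = \frac{7214}{3}$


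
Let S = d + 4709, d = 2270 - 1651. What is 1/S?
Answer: 1/5328 ≈ 0.00018769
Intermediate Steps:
d = 619
S = 5328 (S = 619 + 4709 = 5328)
1/S = 1/5328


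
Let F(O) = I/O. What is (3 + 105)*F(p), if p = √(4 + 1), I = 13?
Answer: 1404*√5/5 ≈ 627.89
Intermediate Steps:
p = √5 ≈ 2.2361
F(O) = 13/O
(3 + 105)*F(p) = (3 + 105)*(13/(√5)) = 108*(13*(√5/5)) = 108*(13*√5/5) = 1404*√5/5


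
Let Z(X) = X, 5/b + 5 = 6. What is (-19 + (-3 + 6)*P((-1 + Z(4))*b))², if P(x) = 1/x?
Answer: 8836/25 ≈ 353.44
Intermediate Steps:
b = 5 (b = 5/(-5 + 6) = 5/1 = 5*1 = 5)
(-19 + (-3 + 6)*P((-1 + Z(4))*b))² = (-19 + (-3 + 6)/(((-1 + 4)*5)))² = (-19 + 3/((3*5)))² = (-19 + 3/15)² = (-19 + 3*(1/15))² = (-19 + ⅕)² = (-94/5)² = 8836/25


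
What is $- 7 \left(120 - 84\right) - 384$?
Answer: $-636$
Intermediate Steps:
$- 7 \left(120 - 84\right) - 384 = \left(-7\right) 36 - 384 = -252 - 384 = -636$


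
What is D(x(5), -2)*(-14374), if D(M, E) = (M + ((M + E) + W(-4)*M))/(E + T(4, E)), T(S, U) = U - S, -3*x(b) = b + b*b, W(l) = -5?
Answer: 50309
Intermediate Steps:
x(b) = -b/3 - b²/3 (x(b) = -(b + b*b)/3 = -(b + b²)/3 = -b/3 - b²/3)
D(M, E) = (E - 3*M)/(-4 + 2*E) (D(M, E) = (M + ((M + E) - 5*M))/(E + (E - 1*4)) = (M + ((E + M) - 5*M))/(E + (E - 4)) = (M + (E - 4*M))/(E + (-4 + E)) = (E - 3*M)/(-4 + 2*E))
D(x(5), -2)*(-14374) = ((-2 - (-1)*5*(1 + 5))/(2*(-2 - 2)))*(-14374) = ((½)*(-2 - (-1)*5*6)/(-4))*(-14374) = ((½)*(-¼)*(-2 - 3*(-10)))*(-14374) = ((½)*(-¼)*(-2 + 30))*(-14374) = ((½)*(-¼)*28)*(-14374) = -7/2*(-14374) = 50309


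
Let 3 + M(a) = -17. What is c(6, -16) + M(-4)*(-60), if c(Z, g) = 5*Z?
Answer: 1230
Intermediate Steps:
M(a) = -20 (M(a) = -3 - 17 = -20)
c(6, -16) + M(-4)*(-60) = 5*6 - 20*(-60) = 30 + 1200 = 1230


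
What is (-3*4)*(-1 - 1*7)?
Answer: 96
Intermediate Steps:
(-3*4)*(-1 - 1*7) = -12*(-1 - 7) = -12*(-8) = 96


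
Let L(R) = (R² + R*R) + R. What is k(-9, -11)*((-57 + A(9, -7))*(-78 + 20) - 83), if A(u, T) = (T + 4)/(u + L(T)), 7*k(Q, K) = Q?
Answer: -1451133/350 ≈ -4146.1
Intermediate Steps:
L(R) = R + 2*R² (L(R) = (R² + R²) + R = 2*R² + R = R + 2*R²)
k(Q, K) = Q/7
A(u, T) = (4 + T)/(u + T*(1 + 2*T)) (A(u, T) = (T + 4)/(u + T*(1 + 2*T)) = (4 + T)/(u + T*(1 + 2*T)))
k(-9, -11)*((-57 + A(9, -7))*(-78 + 20) - 83) = ((⅐)*(-9))*((-57 + (4 - 7)/(9 - 7*(1 + 2*(-7))))*(-78 + 20) - 83) = -9*((-57 - 3/(9 - 7*(1 - 14)))*(-58) - 83)/7 = -9*((-57 - 3/(9 - 7*(-13)))*(-58) - 83)/7 = -9*((-57 - 3/(9 + 91))*(-58) - 83)/7 = -9*((-57 - 3/100)*(-58) - 83)/7 = -9*(-5703/100*(-58) - 83)/7 = -9*(165387/50 - 83)/7 = -9/7*161237/50 = -1451133/350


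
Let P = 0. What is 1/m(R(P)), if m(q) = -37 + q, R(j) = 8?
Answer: -1/29 ≈ -0.034483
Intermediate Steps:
1/m(R(P)) = 1/(-37 + 8) = 1/(-29) = -1/29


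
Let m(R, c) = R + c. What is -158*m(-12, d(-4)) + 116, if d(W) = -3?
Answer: 2486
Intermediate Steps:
-158*m(-12, d(-4)) + 116 = -158*(-12 - 3) + 116 = -158*(-15) + 116 = 2370 + 116 = 2486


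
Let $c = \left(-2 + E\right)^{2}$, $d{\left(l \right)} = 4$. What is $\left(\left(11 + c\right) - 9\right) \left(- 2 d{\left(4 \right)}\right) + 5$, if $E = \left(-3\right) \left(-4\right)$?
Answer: $-811$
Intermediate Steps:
$E = 12$
$c = 100$ ($c = \left(-2 + 12\right)^{2} = 10^{2} = 100$)
$\left(\left(11 + c\right) - 9\right) \left(- 2 d{\left(4 \right)}\right) + 5 = \left(\left(11 + 100\right) - 9\right) \left(\left(-2\right) 4\right) + 5 = \left(111 - 9\right) \left(-8\right) + 5 = 102 \left(-8\right) + 5 = -816 + 5 = -811$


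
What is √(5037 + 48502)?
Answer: √53539 ≈ 231.39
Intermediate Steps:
√(5037 + 48502) = √53539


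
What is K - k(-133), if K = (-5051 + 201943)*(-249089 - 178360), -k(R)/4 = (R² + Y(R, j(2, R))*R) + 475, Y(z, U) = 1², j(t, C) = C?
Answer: -84161216384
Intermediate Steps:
Y(z, U) = 1
k(R) = -1900 - 4*R - 4*R² (k(R) = -4*((R² + 1*R) + 475) = -4*((R² + R) + 475) = -4*((R + R²) + 475) = -4*(475 + R + R²) = -1900 - 4*R - 4*R²)
K = -84161288508 (K = 196892*(-427449) = -84161288508)
K - k(-133) = -84161288508 - (-1900 - 4*(-133) - 4*(-133)²) = -84161288508 - (-1900 + 532 - 4*17689) = -84161288508 - (-1900 + 532 - 70756) = -84161288508 - 1*(-72124) = -84161288508 + 72124 = -84161216384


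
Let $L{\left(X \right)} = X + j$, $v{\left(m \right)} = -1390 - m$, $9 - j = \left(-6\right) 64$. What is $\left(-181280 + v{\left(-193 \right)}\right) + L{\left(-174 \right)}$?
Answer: $-182258$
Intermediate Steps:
$j = 393$ ($j = 9 - \left(-6\right) 64 = 9 - -384 = 9 + 384 = 393$)
$L{\left(X \right)} = 393 + X$ ($L{\left(X \right)} = X + 393 = 393 + X$)
$\left(-181280 + v{\left(-193 \right)}\right) + L{\left(-174 \right)} = \left(-181280 - 1197\right) + \left(393 - 174\right) = \left(-181280 + \left(-1390 + 193\right)\right) + 219 = \left(-181280 - 1197\right) + 219 = -182477 + 219 = -182258$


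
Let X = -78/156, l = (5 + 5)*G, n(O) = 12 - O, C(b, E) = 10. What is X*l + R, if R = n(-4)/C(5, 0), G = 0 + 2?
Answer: -42/5 ≈ -8.4000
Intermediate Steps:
G = 2
R = 8/5 (R = (12 - 1*(-4))/10 = (12 + 4)*(⅒) = 16*(⅒) = 8/5 ≈ 1.6000)
l = 20 (l = (5 + 5)*2 = 10*2 = 20)
X = -½ (X = -78*1/156 = -½ ≈ -0.50000)
X*l + R = -½*20 + 8/5 = -10 + 8/5 = -42/5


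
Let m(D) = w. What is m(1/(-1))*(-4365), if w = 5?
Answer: -21825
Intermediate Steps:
m(D) = 5
m(1/(-1))*(-4365) = 5*(-4365) = -21825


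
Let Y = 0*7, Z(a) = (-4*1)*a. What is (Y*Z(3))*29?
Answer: 0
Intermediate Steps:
Z(a) = -4*a
Y = 0
(Y*Z(3))*29 = (0*(-4*3))*29 = (0*(-12))*29 = 0*29 = 0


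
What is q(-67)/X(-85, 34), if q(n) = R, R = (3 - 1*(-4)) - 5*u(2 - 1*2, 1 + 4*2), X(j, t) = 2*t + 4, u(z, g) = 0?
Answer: 7/72 ≈ 0.097222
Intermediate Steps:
X(j, t) = 4 + 2*t
R = 7 (R = (3 - 1*(-4)) - 5*0 = (3 + 4) + 0 = 7 + 0 = 7)
q(n) = 7
q(-67)/X(-85, 34) = 7/(4 + 2*34) = 7/(4 + 68) = 7/72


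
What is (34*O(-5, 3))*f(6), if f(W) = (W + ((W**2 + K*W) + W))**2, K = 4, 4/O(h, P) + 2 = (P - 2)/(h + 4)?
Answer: -235008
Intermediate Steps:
O(h, P) = 4/(-2 + (-2 + P)/(4 + h)) (O(h, P) = 4/(-2 + (P - 2)/(h + 4)) = 4/(-2 + (-2 + P)/(4 + h)))
f(W) = (W**2 + 6*W)**2 (f(W) = (W + ((W**2 + 4*W) + W))**2 = (W + (W**2 + 5*W))**2 = (W**2 + 6*W)**2)
(34*O(-5, 3))*f(6) = (34*(4*(-4 - 1*(-5))/(10 - 1*3 + 2*(-5))))*(6**2*(6 + 6)**2) = (34*(4*(-4 + 5)/(10 - 3 - 10)))*(36*12**2) = (34*(4*1/(-3)))*(36*144) = (34*(4*(-1/3)*1))*5184 = (34*(-4/3))*5184 = -136/3*5184 = -235008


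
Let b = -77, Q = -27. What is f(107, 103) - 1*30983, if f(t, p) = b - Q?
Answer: -31033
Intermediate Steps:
f(t, p) = -50 (f(t, p) = -77 - 1*(-27) = -77 + 27 = -50)
f(107, 103) - 1*30983 = -50 - 1*30983 = -50 - 30983 = -31033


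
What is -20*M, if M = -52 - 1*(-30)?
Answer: 440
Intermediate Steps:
M = -22 (M = -52 + 30 = -22)
-20*M = -20*(-22) = 440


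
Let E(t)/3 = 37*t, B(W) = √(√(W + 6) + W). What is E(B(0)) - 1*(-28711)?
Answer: 28711 + 111*6^(¼) ≈ 28885.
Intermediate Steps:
B(W) = √(W + √(6 + W)) (B(W) = √(√(6 + W) + W) = √(W + √(6 + W)))
E(t) = 111*t (E(t) = 3*(37*t) = 111*t)
E(B(0)) - 1*(-28711) = 111*√(0 + √(6 + 0)) - 1*(-28711) = 111*√(0 + √6) + 28711 = 111*√(√6) + 28711 = 111*6^(¼) + 28711 = 28711 + 111*6^(¼)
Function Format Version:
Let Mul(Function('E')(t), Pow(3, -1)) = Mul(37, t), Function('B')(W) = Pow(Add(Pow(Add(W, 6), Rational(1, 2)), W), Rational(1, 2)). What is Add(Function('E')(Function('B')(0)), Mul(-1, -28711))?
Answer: Add(28711, Mul(111, Pow(6, Rational(1, 4)))) ≈ 28885.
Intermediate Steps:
Function('B')(W) = Pow(Add(W, Pow(Add(6, W), Rational(1, 2))), Rational(1, 2)) (Function('B')(W) = Pow(Add(Pow(Add(6, W), Rational(1, 2)), W), Rational(1, 2)) = Pow(Add(W, Pow(Add(6, W), Rational(1, 2))), Rational(1, 2)))
Function('E')(t) = Mul(111, t) (Function('E')(t) = Mul(3, Mul(37, t)) = Mul(111, t))
Add(Function('E')(Function('B')(0)), Mul(-1, -28711)) = Add(Mul(111, Pow(Add(0, Pow(Add(6, 0), Rational(1, 2))), Rational(1, 2))), Mul(-1, -28711)) = Add(Mul(111, Pow(Add(0, Pow(6, Rational(1, 2))), Rational(1, 2))), 28711) = Add(Mul(111, Pow(Pow(6, Rational(1, 2)), Rational(1, 2))), 28711) = Add(Mul(111, Pow(6, Rational(1, 4))), 28711) = Add(28711, Mul(111, Pow(6, Rational(1, 4))))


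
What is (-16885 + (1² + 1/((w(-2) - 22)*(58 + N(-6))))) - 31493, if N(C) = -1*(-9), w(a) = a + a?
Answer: -84272735/1742 ≈ -48377.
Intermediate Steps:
w(a) = 2*a
N(C) = 9
(-16885 + (1² + 1/((w(-2) - 22)*(58 + N(-6))))) - 31493 = (-16885 + (1² + 1/((2*(-2) - 22)*(58 + 9)))) - 31493 = (-16885 + (1 + 1/(-4 - 22*67))) - 31493 = (-16885 + (1 + (1/67)/(-26))) - 31493 = (-16885 + (1 - 1/26*1/67)) - 31493 = (-16885 + (1 - 1/1742)) - 31493 = (-16885 + 1741/1742) - 31493 = -29411929/1742 - 31493 = -84272735/1742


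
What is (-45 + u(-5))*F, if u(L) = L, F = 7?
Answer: -350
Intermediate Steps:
(-45 + u(-5))*F = (-45 - 5)*7 = -50*7 = -350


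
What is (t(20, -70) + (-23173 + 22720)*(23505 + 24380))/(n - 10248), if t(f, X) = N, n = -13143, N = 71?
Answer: 21691834/23391 ≈ 927.36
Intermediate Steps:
t(f, X) = 71
(t(20, -70) + (-23173 + 22720)*(23505 + 24380))/(n - 10248) = (71 + (-23173 + 22720)*(23505 + 24380))/(-13143 - 10248) = (71 - 453*47885)/(-23391) = (71 - 21691905)*(-1/23391) = -21691834*(-1/23391) = 21691834/23391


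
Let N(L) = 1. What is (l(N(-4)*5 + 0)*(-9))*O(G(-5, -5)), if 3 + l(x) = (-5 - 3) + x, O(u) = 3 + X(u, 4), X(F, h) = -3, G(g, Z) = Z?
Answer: 0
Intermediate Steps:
O(u) = 0 (O(u) = 3 - 3 = 0)
l(x) = -11 + x (l(x) = -3 + ((-5 - 3) + x) = -3 + (-8 + x) = -11 + x)
(l(N(-4)*5 + 0)*(-9))*O(G(-5, -5)) = ((-11 + (1*5 + 0))*(-9))*0 = ((-11 + (5 + 0))*(-9))*0 = ((-11 + 5)*(-9))*0 = -6*(-9)*0 = 54*0 = 0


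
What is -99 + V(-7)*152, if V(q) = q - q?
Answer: -99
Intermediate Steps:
V(q) = 0
-99 + V(-7)*152 = -99 + 0*152 = -99 + 0 = -99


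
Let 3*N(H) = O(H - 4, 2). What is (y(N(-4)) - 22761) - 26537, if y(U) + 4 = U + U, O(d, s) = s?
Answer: -147902/3 ≈ -49301.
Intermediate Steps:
N(H) = ⅔ (N(H) = (⅓)*2 = ⅔)
y(U) = -4 + 2*U (y(U) = -4 + (U + U) = -4 + 2*U)
(y(N(-4)) - 22761) - 26537 = ((-4 + 2*(⅔)) - 22761) - 26537 = ((-4 + 4/3) - 22761) - 26537 = (-8/3 - 22761) - 26537 = -68291/3 - 26537 = -147902/3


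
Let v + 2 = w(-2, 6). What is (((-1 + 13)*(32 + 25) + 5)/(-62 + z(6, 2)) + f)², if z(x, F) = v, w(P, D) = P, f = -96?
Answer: 49350625/4356 ≈ 11329.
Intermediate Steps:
v = -4 (v = -2 - 2 = -4)
z(x, F) = -4
(((-1 + 13)*(32 + 25) + 5)/(-62 + z(6, 2)) + f)² = (((-1 + 13)*(32 + 25) + 5)/(-62 - 4) - 96)² = ((12*57 + 5)/(-66) - 96)² = ((684 + 5)*(-1/66) - 96)² = (689*(-1/66) - 96)² = (-689/66 - 96)² = (-7025/66)² = 49350625/4356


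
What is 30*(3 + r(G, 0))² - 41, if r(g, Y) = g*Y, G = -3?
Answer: 229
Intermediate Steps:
r(g, Y) = Y*g
30*(3 + r(G, 0))² - 41 = 30*(3 + 0*(-3))² - 41 = 30*(3 + 0)² - 41 = 30*3² - 41 = 30*9 - 41 = 270 - 41 = 229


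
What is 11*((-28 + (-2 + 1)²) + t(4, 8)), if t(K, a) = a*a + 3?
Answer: 440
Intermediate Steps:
t(K, a) = 3 + a² (t(K, a) = a² + 3 = 3 + a²)
11*((-28 + (-2 + 1)²) + t(4, 8)) = 11*((-28 + (-2 + 1)²) + (3 + 8²)) = 11*((-28 + (-1)²) + (3 + 64)) = 11*((-28 + 1) + 67) = 11*(-27 + 67) = 11*40 = 440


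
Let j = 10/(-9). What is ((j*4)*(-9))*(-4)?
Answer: -160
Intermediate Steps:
j = -10/9 (j = 10*(-1/9) = -10/9 ≈ -1.1111)
((j*4)*(-9))*(-4) = (-10/9*4*(-9))*(-4) = -40/9*(-9)*(-4) = 40*(-4) = -160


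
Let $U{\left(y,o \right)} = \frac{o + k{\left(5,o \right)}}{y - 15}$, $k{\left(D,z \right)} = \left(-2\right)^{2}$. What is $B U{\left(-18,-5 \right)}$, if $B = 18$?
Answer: $\frac{6}{11} \approx 0.54545$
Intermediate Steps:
$k{\left(D,z \right)} = 4$
$U{\left(y,o \right)} = \frac{4 + o}{-15 + y}$ ($U{\left(y,o \right)} = \frac{o + 4}{y - 15} = \frac{4 + o}{-15 + y}$)
$B U{\left(-18,-5 \right)} = 18 \frac{4 - 5}{-15 - 18} = 18 \frac{1}{-33} \left(-1\right) = 18 \left(\left(- \frac{1}{33}\right) \left(-1\right)\right) = 18 \cdot \frac{1}{33} = \frac{6}{11}$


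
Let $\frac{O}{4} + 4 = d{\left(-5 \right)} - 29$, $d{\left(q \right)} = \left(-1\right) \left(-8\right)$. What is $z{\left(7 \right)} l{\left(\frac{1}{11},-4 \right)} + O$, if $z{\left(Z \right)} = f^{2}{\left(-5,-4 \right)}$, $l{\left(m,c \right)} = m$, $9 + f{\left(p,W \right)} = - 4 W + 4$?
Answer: $-89$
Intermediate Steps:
$f{\left(p,W \right)} = -5 - 4 W$ ($f{\left(p,W \right)} = -9 - \left(-4 + 4 W\right) = -5 - 4 W$)
$d{\left(q \right)} = 8$
$z{\left(Z \right)} = 121$ ($z{\left(Z \right)} = \left(-5 - -16\right)^{2} = \left(-5 + 16\right)^{2} = 11^{2} = 121$)
$O = -100$ ($O = -16 + 4 \left(8 - 29\right) = -16 + 4 \left(-21\right) = -16 - 84 = -100$)
$z{\left(7 \right)} l{\left(\frac{1}{11},-4 \right)} + O = \frac{121}{11} - 100 = 121 \cdot \frac{1}{11} - 100 = 11 - 100 = -89$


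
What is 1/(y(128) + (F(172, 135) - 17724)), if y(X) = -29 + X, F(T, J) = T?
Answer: -1/17453 ≈ -5.7297e-5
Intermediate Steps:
1/(y(128) + (F(172, 135) - 17724)) = 1/((-29 + 128) + (172 - 17724)) = 1/(99 - 17552) = 1/(-17453) = -1/17453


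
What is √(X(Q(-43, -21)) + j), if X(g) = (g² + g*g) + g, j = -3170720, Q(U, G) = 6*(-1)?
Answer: I*√3170654 ≈ 1780.6*I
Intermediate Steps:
Q(U, G) = -6
X(g) = g + 2*g² (X(g) = (g² + g²) + g = 2*g² + g = g + 2*g²)
√(X(Q(-43, -21)) + j) = √(-6*(1 + 2*(-6)) - 3170720) = √(-6*(1 - 12) - 3170720) = √(-6*(-11) - 3170720) = √(66 - 3170720) = √(-3170654) = I*√3170654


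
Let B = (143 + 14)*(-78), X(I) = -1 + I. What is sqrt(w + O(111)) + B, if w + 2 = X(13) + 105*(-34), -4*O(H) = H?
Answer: -12246 + I*sqrt(14351)/2 ≈ -12246.0 + 59.898*I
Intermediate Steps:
O(H) = -H/4
w = -3560 (w = -2 + ((-1 + 13) + 105*(-34)) = -2 + (12 - 3570) = -2 - 3558 = -3560)
B = -12246 (B = 157*(-78) = -12246)
sqrt(w + O(111)) + B = sqrt(-3560 - 1/4*111) - 12246 = sqrt(-3560 - 111/4) - 12246 = sqrt(-14351/4) - 12246 = I*sqrt(14351)/2 - 12246 = -12246 + I*sqrt(14351)/2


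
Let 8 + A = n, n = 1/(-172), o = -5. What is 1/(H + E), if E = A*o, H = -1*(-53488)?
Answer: 172/9206821 ≈ 1.8682e-5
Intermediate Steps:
n = -1/172 ≈ -0.0058140
A = -1377/172 (A = -8 - 1/172 = -1377/172 ≈ -8.0058)
H = 53488
E = 6885/172 (E = -1377/172*(-5) = 6885/172 ≈ 40.029)
1/(H + E) = 1/(53488 + 6885/172) = 1/(9206821/172) = 172/9206821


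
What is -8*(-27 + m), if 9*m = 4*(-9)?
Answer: 248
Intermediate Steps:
m = -4 (m = (4*(-9))/9 = (1/9)*(-36) = -4)
-8*(-27 + m) = -8*(-27 - 4) = -8*(-31) = 248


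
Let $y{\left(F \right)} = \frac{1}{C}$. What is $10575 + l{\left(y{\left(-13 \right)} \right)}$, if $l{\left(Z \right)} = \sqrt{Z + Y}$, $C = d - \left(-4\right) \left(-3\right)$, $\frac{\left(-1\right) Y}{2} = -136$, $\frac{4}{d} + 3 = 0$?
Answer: $10575 + \frac{\sqrt{108770}}{20} \approx 10591.0$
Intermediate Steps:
$d = - \frac{4}{3}$ ($d = \frac{4}{-3 + 0} = \frac{4}{-3} = 4 \left(- \frac{1}{3}\right) = - \frac{4}{3} \approx -1.3333$)
$Y = 272$ ($Y = \left(-2\right) \left(-136\right) = 272$)
$C = - \frac{40}{3}$ ($C = - \frac{4}{3} - \left(-4\right) \left(-3\right) = - \frac{4}{3} - 12 = - \frac{40}{3} \approx -13.333$)
$y{\left(F \right)} = - \frac{3}{40}$ ($y{\left(F \right)} = \frac{1}{- \frac{40}{3}} = - \frac{3}{40}$)
$l{\left(Z \right)} = \sqrt{272 + Z}$ ($l{\left(Z \right)} = \sqrt{Z + 272} = \sqrt{272 + Z}$)
$10575 + l{\left(y{\left(-13 \right)} \right)} = 10575 + \sqrt{272 - \frac{3}{40}} = 10575 + \sqrt{\frac{10877}{40}} = 10575 + \frac{\sqrt{108770}}{20}$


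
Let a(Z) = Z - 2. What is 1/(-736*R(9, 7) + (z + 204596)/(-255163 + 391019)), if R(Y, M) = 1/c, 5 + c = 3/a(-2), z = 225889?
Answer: 135856/17820053 ≈ 0.0076238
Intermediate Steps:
a(Z) = -2 + Z
c = -23/4 (c = -5 + 3/(-2 - 2) = -5 + 3/(-4) = -5 + 3*(-¼) = -5 - ¾ = -23/4 ≈ -5.7500)
R(Y, M) = -4/23 (R(Y, M) = 1/(-23/4) = -4/23)
1/(-736*R(9, 7) + (z + 204596)/(-255163 + 391019)) = 1/(-736*(-4/23) + (225889 + 204596)/(-255163 + 391019)) = 1/(128 + 430485/135856) = 1/(17820053/135856) = 135856/17820053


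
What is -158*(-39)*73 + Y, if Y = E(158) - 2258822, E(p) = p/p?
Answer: -1808995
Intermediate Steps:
E(p) = 1
Y = -2258821 (Y = 1 - 2258822 = -2258821)
-158*(-39)*73 + Y = -158*(-39)*73 - 2258821 = 6162*73 - 2258821 = 449826 - 2258821 = -1808995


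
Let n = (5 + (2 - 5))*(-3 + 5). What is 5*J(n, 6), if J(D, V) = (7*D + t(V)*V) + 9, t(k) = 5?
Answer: 335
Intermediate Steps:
n = 4 (n = (5 - 3)*2 = 2*2 = 4)
J(D, V) = 9 + 5*V + 7*D (J(D, V) = (7*D + 5*V) + 9 = (5*V + 7*D) + 9 = 9 + 5*V + 7*D)
5*J(n, 6) = 5*(9 + 5*6 + 7*4) = 5*(9 + 30 + 28) = 5*67 = 335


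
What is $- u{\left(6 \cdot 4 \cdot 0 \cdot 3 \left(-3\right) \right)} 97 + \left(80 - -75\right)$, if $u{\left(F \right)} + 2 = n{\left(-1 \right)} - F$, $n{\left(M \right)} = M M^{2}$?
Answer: $446$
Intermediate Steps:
$n{\left(M \right)} = M^{3}$
$u{\left(F \right)} = -3 - F$ ($u{\left(F \right)} = -2 - \left(1 + F\right) = -3 - F$)
$- u{\left(6 \cdot 4 \cdot 0 \cdot 3 \left(-3\right) \right)} 97 + \left(80 - -75\right) = - (-3 - 6 \cdot 4 \cdot 0 \cdot 3 \left(-3\right)) 97 + \left(80 - -75\right) = - (-3 - 6 \cdot 0 \cdot 3 \left(-3\right)) 97 + \left(80 + 75\right) = - (-3 - 6 \cdot 0 \left(-3\right)) 97 + 155 = - (-3 - 0 \left(-3\right)) 97 + 155 = - (-3 - 0) 97 + 155 = - (-3 + 0) 97 + 155 = \left(-1\right) \left(-3\right) 97 + 155 = 3 \cdot 97 + 155 = 291 + 155 = 446$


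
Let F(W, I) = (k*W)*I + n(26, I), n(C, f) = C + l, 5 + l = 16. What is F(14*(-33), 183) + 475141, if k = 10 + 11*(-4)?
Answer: 3349742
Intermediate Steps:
l = 11 (l = -5 + 16 = 11)
k = -34 (k = 10 - 44 = -34)
n(C, f) = 11 + C (n(C, f) = C + 11 = 11 + C)
F(W, I) = 37 - 34*I*W (F(W, I) = (-34*W)*I + (11 + 26) = -34*I*W + 37 = 37 - 34*I*W)
F(14*(-33), 183) + 475141 = (37 - 34*183*14*(-33)) + 475141 = (37 - 34*183*(-462)) + 475141 = (37 + 2874564) + 475141 = 2874601 + 475141 = 3349742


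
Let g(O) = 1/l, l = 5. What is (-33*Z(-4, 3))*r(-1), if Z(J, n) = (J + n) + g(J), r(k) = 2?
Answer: 264/5 ≈ 52.800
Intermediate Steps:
g(O) = ⅕ (g(O) = 1/5 = ⅕)
Z(J, n) = ⅕ + J + n (Z(J, n) = (J + n) + ⅕ = ⅕ + J + n)
(-33*Z(-4, 3))*r(-1) = -33*(⅕ - 4 + 3)*2 = -33*(-⅘)*2 = (132/5)*2 = 264/5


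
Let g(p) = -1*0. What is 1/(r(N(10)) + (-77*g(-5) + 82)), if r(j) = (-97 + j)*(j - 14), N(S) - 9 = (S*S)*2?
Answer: 1/21922 ≈ 4.5616e-5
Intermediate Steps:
g(p) = 0
N(S) = 9 + 2*S² (N(S) = 9 + (S*S)*2 = 9 + S²*2 = 9 + 2*S²)
r(j) = (-97 + j)*(-14 + j)
1/(r(N(10)) + (-77*g(-5) + 82)) = 1/((1358 + (9 + 2*10²)² - 111*(9 + 2*10²)) + (-77*0 + 82)) = 1/((1358 + (9 + 2*100)² - 111*(9 + 2*100)) + (0 + 82)) = 1/((1358 + (9 + 200)² - 111*(9 + 200)) + 82) = 1/((1358 + 209² - 111*209) + 82) = 1/((1358 + 43681 - 23199) + 82) = 1/(21840 + 82) = 1/21922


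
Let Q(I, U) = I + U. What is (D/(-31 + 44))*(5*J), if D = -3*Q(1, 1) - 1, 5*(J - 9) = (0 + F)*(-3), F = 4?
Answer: -231/13 ≈ -17.769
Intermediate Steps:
J = 33/5 (J = 9 + ((0 + 4)*(-3))/5 = 9 + (4*(-3))/5 = 9 + (1/5)*(-12) = 9 - 12/5 = 33/5 ≈ 6.6000)
D = -7 (D = -3*(1 + 1) - 1 = -3*2 - 1 = -6 - 1 = -7)
(D/(-31 + 44))*(5*J) = (-7/(-31 + 44))*(5*(33/5)) = (-7/13)*33 = ((1/13)*(-7))*33 = -7/13*33 = -231/13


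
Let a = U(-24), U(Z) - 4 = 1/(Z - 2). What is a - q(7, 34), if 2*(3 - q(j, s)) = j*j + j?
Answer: 753/26 ≈ 28.962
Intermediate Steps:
q(j, s) = 3 - j/2 - j**2/2 (q(j, s) = 3 - (j*j + j)/2 = 3 - (j**2 + j)/2 = 3 - (j + j**2)/2 = 3 + (-j/2 - j**2/2) = 3 - j/2 - j**2/2)
U(Z) = 4 + 1/(-2 + Z) (U(Z) = 4 + 1/(Z - 2) = 4 + 1/(-2 + Z))
a = 103/26 (a = (-7 + 4*(-24))/(-2 - 24) = (-7 - 96)/(-26) = -1/26*(-103) = 103/26 ≈ 3.9615)
a - q(7, 34) = 103/26 - (3 - 1/2*7 - 1/2*7**2) = 103/26 - (3 - 7/2 - 1/2*49) = 103/26 - (3 - 7/2 - 49/2) = 103/26 - 1*(-25) = 103/26 + 25 = 753/26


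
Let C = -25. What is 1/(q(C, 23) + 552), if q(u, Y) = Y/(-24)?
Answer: 24/13225 ≈ 0.0018147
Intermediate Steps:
q(u, Y) = -Y/24 (q(u, Y) = Y*(-1/24) = -Y/24)
1/(q(C, 23) + 552) = 1/(-1/24*23 + 552) = 1/(-23/24 + 552) = 1/(13225/24) = 24/13225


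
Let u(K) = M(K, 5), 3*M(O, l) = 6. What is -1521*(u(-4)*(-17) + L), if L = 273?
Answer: -363519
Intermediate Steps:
M(O, l) = 2 (M(O, l) = (⅓)*6 = 2)
u(K) = 2
-1521*(u(-4)*(-17) + L) = -1521*(2*(-17) + 273) = -1521*(-34 + 273) = -1521*239 = -363519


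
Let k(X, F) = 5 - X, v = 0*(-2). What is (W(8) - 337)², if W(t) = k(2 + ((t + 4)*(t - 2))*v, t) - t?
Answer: 116964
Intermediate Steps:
v = 0
W(t) = 3 - t (W(t) = (5 - (2 + ((t + 4)*(t - 2))*0)) - t = (5 - (2 + ((4 + t)*(-2 + t))*0)) - t = (5 - (2 + ((-2 + t)*(4 + t))*0)) - t = (5 - (2 + 0)) - t = (5 - 1*2) - t = (5 - 2) - t = 3 - t)
(W(8) - 337)² = ((3 - 1*8) - 337)² = ((3 - 8) - 337)² = (-5 - 337)² = (-342)² = 116964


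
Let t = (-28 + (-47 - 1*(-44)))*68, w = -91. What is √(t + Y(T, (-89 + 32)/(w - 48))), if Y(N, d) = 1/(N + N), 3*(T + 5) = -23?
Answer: I*√3044009/38 ≈ 45.913*I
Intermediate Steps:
T = -38/3 (T = -5 + (⅓)*(-23) = -5 - 23/3 = -38/3 ≈ -12.667)
Y(N, d) = 1/(2*N)
t = -2108 (t = (-28 + (-47 + 44))*68 = (-28 - 3)*68 = -31*68 = -2108)
√(t + Y(T, (-89 + 32)/(w - 48))) = √(-2108 + 1/(2*(-38/3))) = √(-2108 + (½)*(-3/38)) = √(-2108 - 3/76) = √(-160211/76) = I*√3044009/38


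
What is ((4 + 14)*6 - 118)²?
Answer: 100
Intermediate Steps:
((4 + 14)*6 - 118)² = (18*6 - 118)² = (108 - 118)² = (-10)² = 100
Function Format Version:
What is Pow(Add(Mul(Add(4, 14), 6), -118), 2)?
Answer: 100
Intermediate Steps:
Pow(Add(Mul(Add(4, 14), 6), -118), 2) = Pow(Add(Mul(18, 6), -118), 2) = Pow(Add(108, -118), 2) = Pow(-10, 2) = 100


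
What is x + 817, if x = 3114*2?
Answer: 7045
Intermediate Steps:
x = 6228
x + 817 = 6228 + 817 = 7045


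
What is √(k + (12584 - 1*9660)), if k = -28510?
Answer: I*√25586 ≈ 159.96*I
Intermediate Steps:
√(k + (12584 - 1*9660)) = √(-28510 + (12584 - 1*9660)) = √(-28510 + (12584 - 9660)) = √(-28510 + 2924) = √(-25586) = I*√25586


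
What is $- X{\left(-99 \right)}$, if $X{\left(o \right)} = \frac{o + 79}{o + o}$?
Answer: $- \frac{10}{99} \approx -0.10101$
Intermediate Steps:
$X{\left(o \right)} = \frac{79 + o}{2 o}$
$- X{\left(-99 \right)} = - \frac{79 - 99}{2 \left(-99\right)} = - \frac{\left(-1\right) \left(-20\right)}{2 \cdot 99} = \left(-1\right) \frac{10}{99} = - \frac{10}{99}$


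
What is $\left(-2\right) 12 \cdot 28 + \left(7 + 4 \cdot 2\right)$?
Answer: $-657$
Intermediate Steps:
$\left(-2\right) 12 \cdot 28 + \left(7 + 4 \cdot 2\right) = \left(-24\right) 28 + \left(7 + 8\right) = -672 + 15 = -657$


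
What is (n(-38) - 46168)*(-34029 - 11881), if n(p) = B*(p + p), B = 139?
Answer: 2604566120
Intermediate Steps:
n(p) = 278*p (n(p) = 139*(p + p) = 139*(2*p) = 278*p)
(n(-38) - 46168)*(-34029 - 11881) = (278*(-38) - 46168)*(-34029 - 11881) = (-10564 - 46168)*(-45910) = -56732*(-45910) = 2604566120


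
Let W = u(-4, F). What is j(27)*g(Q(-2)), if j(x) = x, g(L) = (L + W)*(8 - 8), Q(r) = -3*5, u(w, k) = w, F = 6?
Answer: 0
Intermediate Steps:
Q(r) = -15
W = -4
g(L) = 0 (g(L) = (L - 4)*(8 - 8) = (-4 + L)*0 = 0)
j(27)*g(Q(-2)) = 27*0 = 0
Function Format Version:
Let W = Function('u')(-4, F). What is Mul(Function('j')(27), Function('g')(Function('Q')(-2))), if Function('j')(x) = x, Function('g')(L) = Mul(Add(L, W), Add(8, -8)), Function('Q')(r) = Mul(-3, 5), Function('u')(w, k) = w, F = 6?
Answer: 0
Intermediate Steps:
Function('Q')(r) = -15
W = -4
Function('g')(L) = 0 (Function('g')(L) = Mul(Add(L, -4), Add(8, -8)) = Mul(Add(-4, L), 0) = 0)
Mul(Function('j')(27), Function('g')(Function('Q')(-2))) = Mul(27, 0) = 0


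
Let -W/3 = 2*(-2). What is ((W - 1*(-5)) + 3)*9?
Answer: 180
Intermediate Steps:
W = 12 (W = -6*(-2) = -3*(-4) = 12)
((W - 1*(-5)) + 3)*9 = ((12 - 1*(-5)) + 3)*9 = ((12 + 5) + 3)*9 = (17 + 3)*9 = 20*9 = 180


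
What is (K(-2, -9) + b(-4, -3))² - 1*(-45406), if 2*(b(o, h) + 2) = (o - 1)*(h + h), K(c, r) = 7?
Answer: 45806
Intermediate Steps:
b(o, h) = -2 + h*(-1 + o) (b(o, h) = -2 + ((o - 1)*(h + h))/2 = -2 + ((-1 + o)*(2*h))/2 = -2 + (2*h*(-1 + o))/2 = -2 + h*(-1 + o))
(K(-2, -9) + b(-4, -3))² - 1*(-45406) = (7 + (-2 - 1*(-3) - 3*(-4)))² - 1*(-45406) = (7 + (-2 + 3 + 12))² + 45406 = (7 + 13)² + 45406 = 20² + 45406 = 400 + 45406 = 45806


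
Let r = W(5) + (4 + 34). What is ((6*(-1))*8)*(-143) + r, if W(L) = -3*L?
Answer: 6887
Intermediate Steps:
r = 23 (r = -3*5 + (4 + 34) = -15 + 38 = 23)
((6*(-1))*8)*(-143) + r = ((6*(-1))*8)*(-143) + 23 = -6*8*(-143) + 23 = -48*(-143) + 23 = 6864 + 23 = 6887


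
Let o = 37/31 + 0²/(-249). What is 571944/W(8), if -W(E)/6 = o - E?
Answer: 2955044/211 ≈ 14005.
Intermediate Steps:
o = 37/31 (o = 37*(1/31) + 0*(-1/249) = 37/31 + 0 = 37/31 ≈ 1.1935)
W(E) = -222/31 + 6*E (W(E) = -6*(37/31 - E) = -222/31 + 6*E)
571944/W(8) = 571944/(-222/31 + 6*8) = 571944/(-222/31 + 48) = 571944/(1266/31) = 571944*(31/1266) = 2955044/211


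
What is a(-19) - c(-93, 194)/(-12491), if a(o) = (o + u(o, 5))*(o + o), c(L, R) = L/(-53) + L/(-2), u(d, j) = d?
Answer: 1911927539/1324046 ≈ 1444.0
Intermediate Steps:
c(L, R) = -55*L/106 (c(L, R) = L*(-1/53) + L*(-1/2) = -L/53 - L/2 = -55*L/106)
a(o) = 4*o**2 (a(o) = (o + o)*(o + o) = (2*o)*(2*o) = 4*o**2)
a(-19) - c(-93, 194)/(-12491) = 4*(-19)**2 - (-55/106*(-93))/(-12491) = 4*361 - 5115*(-1)/(106*12491) = 1444 - 1*(-5115/1324046) = 1444 + 5115/1324046 = 1911927539/1324046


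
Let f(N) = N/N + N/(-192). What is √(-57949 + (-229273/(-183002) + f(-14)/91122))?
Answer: I*√64454717100481812600658739/33351016488 ≈ 240.72*I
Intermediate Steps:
f(N) = 1 - N/192 (f(N) = 1 + N*(-1/192) = 1 - N/192)
√(-57949 + (-229273/(-183002) + f(-14)/91122)) = √(-57949 + (-229273/(-183002) + (1 - 1/192*(-14))/91122)) = √(-57949 + (-229273*(-1/183002) + (1 + 7/96)*(1/91122))) = √(-57949 + (229273/183002 + (103/96)*(1/91122))) = √(-57949 + (229273/183002 + 103/8747712)) = √(-57949 + 1002816511291/800424395712) = √(-46382790490603397/800424395712) = I*√64454717100481812600658739/33351016488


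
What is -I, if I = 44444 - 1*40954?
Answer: -3490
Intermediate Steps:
I = 3490 (I = 44444 - 40954 = 3490)
-I = -1*3490 = -3490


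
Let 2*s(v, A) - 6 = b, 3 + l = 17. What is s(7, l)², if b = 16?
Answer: 121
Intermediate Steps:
l = 14 (l = -3 + 17 = 14)
s(v, A) = 11 (s(v, A) = 3 + (½)*16 = 3 + 8 = 11)
s(7, l)² = 11² = 121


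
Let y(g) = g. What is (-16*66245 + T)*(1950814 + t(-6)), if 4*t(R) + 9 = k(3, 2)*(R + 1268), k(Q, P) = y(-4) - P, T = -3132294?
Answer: -16340568937225/2 ≈ -8.1703e+12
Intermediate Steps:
k(Q, P) = -4 - P
t(R) = -7617/4 - 3*R/2 (t(R) = -9/4 + ((-4 - 1*2)*(R + 1268))/4 = -9/4 + ((-4 - 2)*(1268 + R))/4 = -9/4 + (-6*(1268 + R))/4 = -9/4 + (-7608 - 6*R)/4 = -9/4 + (-1902 - 3*R/2) = -7617/4 - 3*R/2)
(-16*66245 + T)*(1950814 + t(-6)) = (-16*66245 - 3132294)*(1950814 + (-7617/4 - 3/2*(-6))) = (-1059920 - 3132294)*(1950814 + (-7617/4 + 9)) = -4192214*(1950814 - 7581/4) = -4192214*7795675/4 = -16340568937225/2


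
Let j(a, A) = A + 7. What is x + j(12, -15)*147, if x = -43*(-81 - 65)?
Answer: 5102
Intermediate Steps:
x = 6278 (x = -43*(-146) = 6278)
j(a, A) = 7 + A
x + j(12, -15)*147 = 6278 + (7 - 15)*147 = 6278 - 8*147 = 6278 - 1176 = 5102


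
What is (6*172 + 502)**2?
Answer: 2353156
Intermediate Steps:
(6*172 + 502)**2 = (1032 + 502)**2 = 1534**2 = 2353156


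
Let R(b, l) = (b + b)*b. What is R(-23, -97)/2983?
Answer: 1058/2983 ≈ 0.35468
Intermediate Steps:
R(b, l) = 2*b**2 (R(b, l) = (2*b)*b = 2*b**2)
R(-23, -97)/2983 = (2*(-23)**2)/2983 = (2*529)*(1/2983) = 1058*(1/2983) = 1058/2983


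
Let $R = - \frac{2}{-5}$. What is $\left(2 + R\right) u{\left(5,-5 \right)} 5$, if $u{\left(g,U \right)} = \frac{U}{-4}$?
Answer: $15$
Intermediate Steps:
$R = \frac{2}{5}$ ($R = \left(-2\right) \left(- \frac{1}{5}\right) = \frac{2}{5} \approx 0.4$)
$u{\left(g,U \right)} = - \frac{U}{4}$ ($u{\left(g,U \right)} = U \left(- \frac{1}{4}\right) = - \frac{U}{4}$)
$\left(2 + R\right) u{\left(5,-5 \right)} 5 = \left(2 + \frac{2}{5}\right) \left(\left(- \frac{1}{4}\right) \left(-5\right)\right) 5 = \frac{12}{5} \cdot \frac{5}{4} \cdot 5 = 3 \cdot 5 = 15$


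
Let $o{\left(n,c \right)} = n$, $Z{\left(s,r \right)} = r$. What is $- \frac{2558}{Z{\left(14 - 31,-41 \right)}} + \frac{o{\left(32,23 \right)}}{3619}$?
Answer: $\frac{9258714}{148379} \approx 62.399$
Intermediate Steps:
$- \frac{2558}{Z{\left(14 - 31,-41 \right)}} + \frac{o{\left(32,23 \right)}}{3619} = - \frac{2558}{-41} + \frac{32}{3619} = \left(-2558\right) \left(- \frac{1}{41}\right) + 32 \cdot \frac{1}{3619} = \frac{2558}{41} + \frac{32}{3619} = \frac{9258714}{148379}$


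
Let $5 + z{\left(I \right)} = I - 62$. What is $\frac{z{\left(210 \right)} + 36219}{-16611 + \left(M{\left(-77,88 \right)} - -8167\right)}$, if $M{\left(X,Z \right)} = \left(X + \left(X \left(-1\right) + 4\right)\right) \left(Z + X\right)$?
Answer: $- \frac{18181}{4200} \approx -4.3288$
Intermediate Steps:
$z{\left(I \right)} = -67 + I$ ($z{\left(I \right)} = -5 + \left(I - 62\right) = -5 + \left(-62 + I\right) = -67 + I$)
$M{\left(X,Z \right)} = 4 X + 4 Z$ ($M{\left(X,Z \right)} = \left(X - \left(-4 + X\right)\right) \left(X + Z\right) = 4 \left(X + Z\right) = 4 X + 4 Z$)
$\frac{z{\left(210 \right)} + 36219}{-16611 + \left(M{\left(-77,88 \right)} - -8167\right)} = \frac{\left(-67 + 210\right) + 36219}{-16611 + \left(\left(4 \left(-77\right) + 4 \cdot 88\right) - -8167\right)} = \frac{143 + 36219}{-16611 + \left(\left(-308 + 352\right) + 8167\right)} = \frac{36362}{-16611 + \left(44 + 8167\right)} = \frac{36362}{-16611 + 8211} = \frac{36362}{-8400} = 36362 \left(- \frac{1}{8400}\right) = - \frac{18181}{4200}$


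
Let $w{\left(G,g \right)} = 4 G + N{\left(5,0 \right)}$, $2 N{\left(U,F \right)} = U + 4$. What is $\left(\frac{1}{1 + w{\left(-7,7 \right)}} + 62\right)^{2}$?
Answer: $\frac{7772944}{2025} \approx 3838.5$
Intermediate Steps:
$N{\left(U,F \right)} = 2 + \frac{U}{2}$ ($N{\left(U,F \right)} = \frac{U + 4}{2} = \frac{4 + U}{2} = 2 + \frac{U}{2}$)
$w{\left(G,g \right)} = \frac{9}{2} + 4 G$ ($w{\left(G,g \right)} = 4 G + \left(2 + \frac{1}{2} \cdot 5\right) = 4 G + \left(2 + \frac{5}{2}\right) = 4 G + \frac{9}{2} = \frac{9}{2} + 4 G$)
$\left(\frac{1}{1 + w{\left(-7,7 \right)}} + 62\right)^{2} = \left(\frac{1}{1 + \left(\frac{9}{2} + 4 \left(-7\right)\right)} + 62\right)^{2} = \left(\frac{1}{1 + \left(\frac{9}{2} - 28\right)} + 62\right)^{2} = \left(\frac{1}{1 - \frac{47}{2}} + 62\right)^{2} = \left(\frac{1}{- \frac{45}{2}} + 62\right)^{2} = \left(- \frac{2}{45} + 62\right)^{2} = \left(\frac{2788}{45}\right)^{2} = \frac{7772944}{2025}$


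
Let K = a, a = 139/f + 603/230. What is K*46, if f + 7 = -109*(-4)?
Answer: 290657/2145 ≈ 135.50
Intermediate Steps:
f = 429 (f = -7 - 109*(-4) = -7 + 436 = 429)
a = 290657/98670 (a = 139/429 + 603/230 = 290657/98670 ≈ 2.9457)
K = 290657/98670 ≈ 2.9457
K*46 = (290657/98670)*46 = 290657/2145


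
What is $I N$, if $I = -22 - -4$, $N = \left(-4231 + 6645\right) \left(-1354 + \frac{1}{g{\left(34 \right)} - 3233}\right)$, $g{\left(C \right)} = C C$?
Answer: $\frac{122198278068}{2077} \approx 5.8834 \cdot 10^{7}$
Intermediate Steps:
$g{\left(C \right)} = C^{2}$
$N = - \frac{6788793226}{2077}$ ($N = \left(-4231 + 6645\right) \left(-1354 + \frac{1}{34^{2} - 3233}\right) = 2414 \left(-1354 + \frac{1}{1156 - 3233}\right) = 2414 \left(-1354 + \frac{1}{-2077}\right) = 2414 \left(-1354 - \frac{1}{2077}\right) = 2414 \left(- \frac{2812259}{2077}\right) = - \frac{6788793226}{2077} \approx -3.2686 \cdot 10^{6}$)
$I = -18$ ($I = -22 + 4 = -18$)
$I N = \left(-18\right) \left(- \frac{6788793226}{2077}\right) = \frac{122198278068}{2077}$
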